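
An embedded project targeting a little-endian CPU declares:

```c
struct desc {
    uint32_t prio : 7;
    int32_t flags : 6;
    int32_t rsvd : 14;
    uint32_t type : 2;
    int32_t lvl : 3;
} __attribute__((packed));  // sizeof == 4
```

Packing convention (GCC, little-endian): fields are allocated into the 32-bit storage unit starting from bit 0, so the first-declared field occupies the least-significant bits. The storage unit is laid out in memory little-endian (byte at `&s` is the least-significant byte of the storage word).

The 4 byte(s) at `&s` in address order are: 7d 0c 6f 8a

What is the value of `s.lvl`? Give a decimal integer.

[0]=0x7d [1]=0x0c [2]=0x6f [3]=0x8a (little-endian) → word 0x8a6f0c7d
prio:7 @ bit 0 → (0x8a6f0c7d>>0)&0x7f = 0x7d
flags:6 @ bit 7 → (0x8a6f0c7d>>7)&0x3f = 0x18
rsvd:14 @ bit 13 → (0x8a6f0c7d>>13)&0x3fff = 0x1378
type:2 @ bit 27 → (0x8a6f0c7d>>27)&0x3 = 0x1
lvl:3 @ bit 29 → (0x8a6f0c7d>>29)&0x7 = 0x4  ←
lvl signed 3b, MSB=1: 4 - 8 = -4

-4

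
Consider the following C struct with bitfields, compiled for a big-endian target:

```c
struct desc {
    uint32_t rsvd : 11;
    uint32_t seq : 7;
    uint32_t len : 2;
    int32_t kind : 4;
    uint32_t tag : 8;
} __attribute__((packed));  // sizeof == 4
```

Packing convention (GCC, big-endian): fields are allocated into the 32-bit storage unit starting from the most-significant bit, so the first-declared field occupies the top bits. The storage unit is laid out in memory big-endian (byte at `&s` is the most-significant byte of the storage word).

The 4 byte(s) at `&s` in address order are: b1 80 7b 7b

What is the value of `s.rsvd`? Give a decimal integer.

1420

[0]=0xb1 [1]=0x80 [2]=0x7b [3]=0x7b (big-endian) → word 0xb1807b7b
rsvd [21+:11] = (word>>21) & 0x7ff = 1420  ←
seq [14+:7] = (word>>14) & 0x7f = 1
len [12+:2] = (word>>12) & 0x3 = 3
kind [8+:4] = (word>>8) & 0xf = 11
tag [0+:8] = (word>>0) & 0xff = 123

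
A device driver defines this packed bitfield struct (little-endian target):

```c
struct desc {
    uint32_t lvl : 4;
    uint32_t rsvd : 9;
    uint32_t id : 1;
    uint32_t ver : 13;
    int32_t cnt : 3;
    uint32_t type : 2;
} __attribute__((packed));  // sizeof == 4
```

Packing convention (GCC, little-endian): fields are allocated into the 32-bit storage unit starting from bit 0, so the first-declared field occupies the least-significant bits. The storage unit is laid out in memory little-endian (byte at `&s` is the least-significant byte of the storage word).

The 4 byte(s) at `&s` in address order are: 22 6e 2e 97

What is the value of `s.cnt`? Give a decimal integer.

2

[0]=0x22 [1]=0x6e [2]=0x2e [3]=0x97 (little-endian) → word 0x972e6e22
lvl [0+:4] = (word>>0) & 0xf = 2
rsvd [4+:9] = (word>>4) & 0x1ff = 226
id [13+:1] = (word>>13) & 0x1 = 1
ver [14+:13] = (word>>14) & 0x1fff = 7353
cnt [27+:3] = (word>>27) & 0x7 = 2  ←
type [30+:2] = (word>>30) & 0x3 = 2
cnt signed 3b, MSB=0: value = 2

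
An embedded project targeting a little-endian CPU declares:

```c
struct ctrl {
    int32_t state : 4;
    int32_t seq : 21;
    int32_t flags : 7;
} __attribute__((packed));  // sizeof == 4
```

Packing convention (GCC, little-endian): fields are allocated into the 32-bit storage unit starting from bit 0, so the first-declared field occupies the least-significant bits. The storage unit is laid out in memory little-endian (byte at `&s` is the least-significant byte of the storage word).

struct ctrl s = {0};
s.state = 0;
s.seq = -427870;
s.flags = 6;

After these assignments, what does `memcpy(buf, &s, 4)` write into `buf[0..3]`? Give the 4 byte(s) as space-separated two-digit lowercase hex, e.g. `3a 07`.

20 8a 97 0d

state (4b) val=0 bits=0x0 at bit 0: 0x00000000
seq (21b) val=-427870 bits=0x1978a2 at bit 4: 0x01978a20
flags (7b) val=6 bits=0x6 at bit 25: 0x0d978a20
word = 0x0d978a20 → little-endian bytes:
  [0]=0x20  [1]=0x8a  [2]=0x97  [3]=0x0d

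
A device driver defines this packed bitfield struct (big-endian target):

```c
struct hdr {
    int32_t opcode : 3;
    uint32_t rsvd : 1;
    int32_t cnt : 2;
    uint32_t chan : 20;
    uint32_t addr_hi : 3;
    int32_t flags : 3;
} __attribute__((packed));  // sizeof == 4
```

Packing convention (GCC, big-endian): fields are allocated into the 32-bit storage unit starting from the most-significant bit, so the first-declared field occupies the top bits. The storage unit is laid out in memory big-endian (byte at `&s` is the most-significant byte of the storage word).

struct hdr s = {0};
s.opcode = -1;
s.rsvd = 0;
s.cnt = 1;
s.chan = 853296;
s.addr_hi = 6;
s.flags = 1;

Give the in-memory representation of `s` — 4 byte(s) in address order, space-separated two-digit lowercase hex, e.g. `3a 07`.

opcode (3b) val=-1 bits=0x7 at bit 29: 0xe0000000
rsvd (1b) val=0 bits=0x0 at bit 28: 0xe0000000
cnt (2b) val=1 bits=0x1 at bit 26: 0xe4000000
chan (20b) val=853296 bits=0xd0530 at bit 6: 0xe7414c00
addr_hi (3b) val=6 bits=0x6 at bit 3: 0xe7414c30
flags (3b) val=1 bits=0x1 at bit 0: 0xe7414c31
word = 0xe7414c31 → big-endian bytes:
  [0]=0xe7  [1]=0x41  [2]=0x4c  [3]=0x31

e7 41 4c 31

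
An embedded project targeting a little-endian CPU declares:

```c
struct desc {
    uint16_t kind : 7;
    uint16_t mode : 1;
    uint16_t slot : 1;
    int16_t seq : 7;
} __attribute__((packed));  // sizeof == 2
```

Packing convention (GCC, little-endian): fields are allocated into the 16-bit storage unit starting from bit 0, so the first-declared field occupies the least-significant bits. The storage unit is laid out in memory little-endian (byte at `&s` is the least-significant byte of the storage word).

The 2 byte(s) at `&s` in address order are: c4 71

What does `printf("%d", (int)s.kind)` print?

68

[0]=0xc4 [1]=0x71 (little-endian) → word 0x71c4
kind:7 @ bit 0 → (0x71c4>>0)&0x7f = 0x44  ←
mode:1 @ bit 7 → (0x71c4>>7)&0x1 = 0x1
slot:1 @ bit 8 → (0x71c4>>8)&0x1 = 0x1
seq:7 @ bit 9 → (0x71c4>>9)&0x7f = 0x38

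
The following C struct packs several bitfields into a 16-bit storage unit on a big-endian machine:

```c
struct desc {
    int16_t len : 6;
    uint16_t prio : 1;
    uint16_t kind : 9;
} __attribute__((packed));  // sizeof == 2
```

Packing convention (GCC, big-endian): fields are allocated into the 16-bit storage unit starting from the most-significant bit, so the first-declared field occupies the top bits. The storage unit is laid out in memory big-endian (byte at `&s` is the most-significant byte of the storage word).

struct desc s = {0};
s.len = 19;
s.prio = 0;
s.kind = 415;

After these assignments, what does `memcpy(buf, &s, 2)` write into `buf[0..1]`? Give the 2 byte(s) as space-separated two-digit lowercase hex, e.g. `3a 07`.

4d 9f

[10+:6] len=19 & 0x3f = 0x13; word=0x4c00
[9+:1] prio=0 & 0x1 = 0x0; word=0x4c00
[0+:9] kind=415 & 0x1ff = 0x19f; word=0x4d9f
word = 0x4d9f → big-endian bytes:
  [0]=0x4d  [1]=0x9f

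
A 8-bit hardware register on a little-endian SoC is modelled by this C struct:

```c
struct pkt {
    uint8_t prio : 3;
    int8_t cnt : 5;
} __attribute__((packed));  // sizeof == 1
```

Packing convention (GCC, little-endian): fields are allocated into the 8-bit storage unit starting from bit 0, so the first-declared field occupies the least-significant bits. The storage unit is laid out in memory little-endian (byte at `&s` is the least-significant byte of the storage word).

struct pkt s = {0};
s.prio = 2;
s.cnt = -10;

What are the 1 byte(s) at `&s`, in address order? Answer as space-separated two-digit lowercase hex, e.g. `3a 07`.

b2

prio:3 = 2 → 0x2 << 0 → word 0x02
cnt:5 = -10 → 0x16 << 3 → word 0xb2
word = 0xb2 → little-endian bytes:
  [0]=0xb2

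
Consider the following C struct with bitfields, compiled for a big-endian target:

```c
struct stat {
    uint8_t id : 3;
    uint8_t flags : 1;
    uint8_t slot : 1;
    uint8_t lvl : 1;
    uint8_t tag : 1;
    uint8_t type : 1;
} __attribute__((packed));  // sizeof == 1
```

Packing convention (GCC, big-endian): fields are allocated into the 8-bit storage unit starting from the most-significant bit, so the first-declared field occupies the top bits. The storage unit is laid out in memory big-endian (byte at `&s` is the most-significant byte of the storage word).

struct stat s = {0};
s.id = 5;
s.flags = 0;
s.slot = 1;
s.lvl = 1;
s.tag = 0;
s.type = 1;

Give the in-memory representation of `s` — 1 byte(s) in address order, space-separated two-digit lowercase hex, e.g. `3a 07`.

ad

[5+:3] id=5 & 0x7 = 0x5; word=0xa0
[4+:1] flags=0 & 0x1 = 0x0; word=0xa0
[3+:1] slot=1 & 0x1 = 0x1; word=0xa8
[2+:1] lvl=1 & 0x1 = 0x1; word=0xac
[1+:1] tag=0 & 0x1 = 0x0; word=0xac
[0+:1] type=1 & 0x1 = 0x1; word=0xad
word = 0xad → big-endian bytes:
  [0]=0xad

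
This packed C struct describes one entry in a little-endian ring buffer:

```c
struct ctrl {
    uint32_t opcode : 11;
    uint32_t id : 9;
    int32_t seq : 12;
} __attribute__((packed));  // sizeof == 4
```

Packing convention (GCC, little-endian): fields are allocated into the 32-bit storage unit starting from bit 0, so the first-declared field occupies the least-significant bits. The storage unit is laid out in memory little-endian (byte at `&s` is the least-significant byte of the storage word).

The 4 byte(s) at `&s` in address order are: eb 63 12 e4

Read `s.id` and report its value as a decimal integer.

76

[0]=0xeb [1]=0x63 [2]=0x12 [3]=0xe4 (little-endian) → word 0xe41263eb
opcode:11 @ bit 0 → (0xe41263eb>>0)&0x7ff = 0x3eb
id:9 @ bit 11 → (0xe41263eb>>11)&0x1ff = 0x4c  ←
seq:12 @ bit 20 → (0xe41263eb>>20)&0xfff = 0xe41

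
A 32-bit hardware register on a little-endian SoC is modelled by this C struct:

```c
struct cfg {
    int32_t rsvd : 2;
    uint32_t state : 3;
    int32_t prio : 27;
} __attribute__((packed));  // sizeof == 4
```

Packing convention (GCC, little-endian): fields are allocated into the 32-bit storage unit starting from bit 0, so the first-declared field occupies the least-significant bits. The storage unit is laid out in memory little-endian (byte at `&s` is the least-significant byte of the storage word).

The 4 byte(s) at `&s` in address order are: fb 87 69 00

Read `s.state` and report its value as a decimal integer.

[0]=0xfb [1]=0x87 [2]=0x69 [3]=0x00 (little-endian) → word 0x006987fb
rsvd:2 @ bit 0 → (0x006987fb>>0)&0x3 = 0x3
state:3 @ bit 2 → (0x006987fb>>2)&0x7 = 0x6  ←
prio:27 @ bit 5 → (0x006987fb>>5)&0x7ffffff = 0x34c3f

6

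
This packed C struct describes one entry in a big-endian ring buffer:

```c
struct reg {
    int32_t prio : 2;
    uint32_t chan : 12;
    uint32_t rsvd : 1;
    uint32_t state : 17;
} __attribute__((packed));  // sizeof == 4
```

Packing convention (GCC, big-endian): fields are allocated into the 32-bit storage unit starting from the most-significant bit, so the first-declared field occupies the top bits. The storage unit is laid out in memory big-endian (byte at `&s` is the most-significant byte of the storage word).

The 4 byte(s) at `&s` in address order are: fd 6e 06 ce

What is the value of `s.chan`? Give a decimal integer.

[0]=0xfd [1]=0x6e [2]=0x06 [3]=0xce (big-endian) → word 0xfd6e06ce
prio [30+:2] = (word>>30) & 0x3 = 3
chan [18+:12] = (word>>18) & 0xfff = 3931  ←
rsvd [17+:1] = (word>>17) & 0x1 = 1
state [0+:17] = (word>>0) & 0x1ffff = 1742

3931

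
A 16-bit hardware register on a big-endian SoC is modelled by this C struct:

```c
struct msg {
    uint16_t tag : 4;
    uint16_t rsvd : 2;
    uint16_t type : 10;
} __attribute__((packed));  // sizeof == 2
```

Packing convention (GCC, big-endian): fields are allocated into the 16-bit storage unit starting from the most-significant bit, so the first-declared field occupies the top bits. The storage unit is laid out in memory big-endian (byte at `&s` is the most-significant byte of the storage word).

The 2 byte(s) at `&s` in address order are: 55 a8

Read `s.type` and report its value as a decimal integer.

[0]=0x55 [1]=0xa8 (big-endian) → word 0x55a8
tag:4 @ bit 12 → (0x55a8>>12)&0xf = 0x5
rsvd:2 @ bit 10 → (0x55a8>>10)&0x3 = 0x1
type:10 @ bit 0 → (0x55a8>>0)&0x3ff = 0x1a8  ←

424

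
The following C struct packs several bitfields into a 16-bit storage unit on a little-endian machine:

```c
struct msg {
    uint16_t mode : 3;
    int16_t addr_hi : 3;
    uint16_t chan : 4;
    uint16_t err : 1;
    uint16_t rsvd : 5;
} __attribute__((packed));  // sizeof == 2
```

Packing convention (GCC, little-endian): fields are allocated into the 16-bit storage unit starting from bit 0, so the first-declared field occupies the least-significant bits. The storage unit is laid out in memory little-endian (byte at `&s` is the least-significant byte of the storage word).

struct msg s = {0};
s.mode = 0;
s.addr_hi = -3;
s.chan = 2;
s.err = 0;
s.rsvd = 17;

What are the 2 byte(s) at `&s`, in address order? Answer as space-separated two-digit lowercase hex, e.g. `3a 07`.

a8 88

[0+:3] mode=0 & 0x7 = 0x0; word=0x0000
[3+:3] addr_hi=-3 & 0x7 = 0x5; word=0x0028
[6+:4] chan=2 & 0xf = 0x2; word=0x00a8
[10+:1] err=0 & 0x1 = 0x0; word=0x00a8
[11+:5] rsvd=17 & 0x1f = 0x11; word=0x88a8
word = 0x88a8 → little-endian bytes:
  [0]=0xa8  [1]=0x88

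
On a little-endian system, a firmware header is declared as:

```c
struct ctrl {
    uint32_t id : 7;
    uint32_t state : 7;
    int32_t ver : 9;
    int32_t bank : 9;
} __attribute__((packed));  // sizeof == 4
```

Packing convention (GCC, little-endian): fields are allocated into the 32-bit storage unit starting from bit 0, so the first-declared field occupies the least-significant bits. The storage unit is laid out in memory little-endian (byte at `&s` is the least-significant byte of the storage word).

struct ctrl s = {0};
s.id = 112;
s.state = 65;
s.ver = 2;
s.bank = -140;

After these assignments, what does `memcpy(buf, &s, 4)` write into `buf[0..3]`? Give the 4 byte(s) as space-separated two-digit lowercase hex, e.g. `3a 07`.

f0 a0 00 ba

[0+:7] id=112 & 0x7f = 0x70; word=0x00000070
[7+:7] state=65 & 0x7f = 0x41; word=0x000020f0
[14+:9] ver=2 & 0x1ff = 0x2; word=0x0000a0f0
[23+:9] bank=-140 & 0x1ff = 0x174; word=0xba00a0f0
word = 0xba00a0f0 → little-endian bytes:
  [0]=0xf0  [1]=0xa0  [2]=0x00  [3]=0xba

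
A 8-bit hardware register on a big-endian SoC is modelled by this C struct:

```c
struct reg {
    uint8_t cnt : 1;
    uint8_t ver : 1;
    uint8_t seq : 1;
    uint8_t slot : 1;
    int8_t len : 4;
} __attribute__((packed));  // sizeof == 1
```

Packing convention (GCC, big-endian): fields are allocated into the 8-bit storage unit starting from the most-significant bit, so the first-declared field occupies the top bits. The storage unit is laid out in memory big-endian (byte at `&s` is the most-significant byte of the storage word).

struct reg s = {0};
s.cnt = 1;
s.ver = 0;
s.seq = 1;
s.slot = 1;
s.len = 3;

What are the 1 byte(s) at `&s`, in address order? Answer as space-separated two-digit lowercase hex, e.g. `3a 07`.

b3

cnt (1b) val=1 bits=0x1 at bit 7: 0x80
ver (1b) val=0 bits=0x0 at bit 6: 0x80
seq (1b) val=1 bits=0x1 at bit 5: 0xa0
slot (1b) val=1 bits=0x1 at bit 4: 0xb0
len (4b) val=3 bits=0x3 at bit 0: 0xb3
word = 0xb3 → big-endian bytes:
  [0]=0xb3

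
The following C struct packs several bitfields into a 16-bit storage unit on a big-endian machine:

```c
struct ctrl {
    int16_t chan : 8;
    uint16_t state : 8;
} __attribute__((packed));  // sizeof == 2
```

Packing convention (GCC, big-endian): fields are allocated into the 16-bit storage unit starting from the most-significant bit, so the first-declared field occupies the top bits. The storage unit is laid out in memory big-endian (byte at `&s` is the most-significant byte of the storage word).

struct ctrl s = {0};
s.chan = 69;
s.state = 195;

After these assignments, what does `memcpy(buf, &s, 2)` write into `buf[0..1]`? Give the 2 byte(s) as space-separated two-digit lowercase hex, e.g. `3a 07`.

chan:8 = 69 → 0x45 << 8 → word 0x4500
state:8 = 195 → 0xc3 << 0 → word 0x45c3
word = 0x45c3 → big-endian bytes:
  [0]=0x45  [1]=0xc3

45 c3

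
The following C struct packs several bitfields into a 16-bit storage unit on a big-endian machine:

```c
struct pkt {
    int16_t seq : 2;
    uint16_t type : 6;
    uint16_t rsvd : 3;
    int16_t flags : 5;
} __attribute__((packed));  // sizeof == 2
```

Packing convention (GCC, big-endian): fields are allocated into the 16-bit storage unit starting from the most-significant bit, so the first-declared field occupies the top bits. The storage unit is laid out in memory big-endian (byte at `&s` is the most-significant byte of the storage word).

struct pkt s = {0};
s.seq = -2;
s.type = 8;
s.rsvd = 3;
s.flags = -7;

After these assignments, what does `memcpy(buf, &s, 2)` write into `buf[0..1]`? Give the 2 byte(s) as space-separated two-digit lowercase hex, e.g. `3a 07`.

seq:2 = -2 → 0x2 << 14 → word 0x8000
type:6 = 8 → 0x8 << 8 → word 0x8800
rsvd:3 = 3 → 0x3 << 5 → word 0x8860
flags:5 = -7 → 0x19 << 0 → word 0x8879
word = 0x8879 → big-endian bytes:
  [0]=0x88  [1]=0x79

88 79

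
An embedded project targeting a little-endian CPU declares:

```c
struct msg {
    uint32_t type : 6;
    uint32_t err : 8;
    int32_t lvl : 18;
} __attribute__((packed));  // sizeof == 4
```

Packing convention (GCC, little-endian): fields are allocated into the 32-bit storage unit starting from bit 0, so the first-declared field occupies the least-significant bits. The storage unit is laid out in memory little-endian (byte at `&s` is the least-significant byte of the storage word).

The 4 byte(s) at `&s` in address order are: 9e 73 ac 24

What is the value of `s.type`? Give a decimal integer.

[0]=0x9e [1]=0x73 [2]=0xac [3]=0x24 (little-endian) → word 0x24ac739e
type:6 @ bit 0 → (0x24ac739e>>0)&0x3f = 0x1e  ←
err:8 @ bit 6 → (0x24ac739e>>6)&0xff = 0xce
lvl:18 @ bit 14 → (0x24ac739e>>14)&0x3ffff = 0x92b1

30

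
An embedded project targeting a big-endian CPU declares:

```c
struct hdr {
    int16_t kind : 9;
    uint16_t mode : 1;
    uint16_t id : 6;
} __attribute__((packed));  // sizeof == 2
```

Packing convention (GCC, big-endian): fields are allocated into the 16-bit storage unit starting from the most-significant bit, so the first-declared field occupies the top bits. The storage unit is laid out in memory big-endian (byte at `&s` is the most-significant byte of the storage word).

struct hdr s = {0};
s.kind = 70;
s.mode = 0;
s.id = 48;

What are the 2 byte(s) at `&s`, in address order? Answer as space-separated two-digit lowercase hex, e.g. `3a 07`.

23 30

[7+:9] kind=70 & 0x1ff = 0x46; word=0x2300
[6+:1] mode=0 & 0x1 = 0x0; word=0x2300
[0+:6] id=48 & 0x3f = 0x30; word=0x2330
word = 0x2330 → big-endian bytes:
  [0]=0x23  [1]=0x30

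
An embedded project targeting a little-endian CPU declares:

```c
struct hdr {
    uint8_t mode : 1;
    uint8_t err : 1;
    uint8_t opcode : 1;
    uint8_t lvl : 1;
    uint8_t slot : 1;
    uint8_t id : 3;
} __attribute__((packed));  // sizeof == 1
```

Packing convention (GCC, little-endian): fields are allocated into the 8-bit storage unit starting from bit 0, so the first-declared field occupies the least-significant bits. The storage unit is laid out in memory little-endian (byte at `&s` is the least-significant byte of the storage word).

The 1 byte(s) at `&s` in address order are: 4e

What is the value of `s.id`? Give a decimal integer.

[0]=0x4e (little-endian) → word 0x4e
mode:1 @ bit 0 → (0x4e>>0)&0x1 = 0x0
err:1 @ bit 1 → (0x4e>>1)&0x1 = 0x1
opcode:1 @ bit 2 → (0x4e>>2)&0x1 = 0x1
lvl:1 @ bit 3 → (0x4e>>3)&0x1 = 0x1
slot:1 @ bit 4 → (0x4e>>4)&0x1 = 0x0
id:3 @ bit 5 → (0x4e>>5)&0x7 = 0x2  ←

2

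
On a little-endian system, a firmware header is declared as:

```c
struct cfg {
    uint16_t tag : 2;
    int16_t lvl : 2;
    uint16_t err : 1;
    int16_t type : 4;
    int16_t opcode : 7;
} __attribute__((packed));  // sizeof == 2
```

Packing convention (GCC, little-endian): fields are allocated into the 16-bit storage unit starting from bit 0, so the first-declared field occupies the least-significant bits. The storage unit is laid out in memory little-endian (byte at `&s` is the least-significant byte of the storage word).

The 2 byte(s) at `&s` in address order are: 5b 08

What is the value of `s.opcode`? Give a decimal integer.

4

[0]=0x5b [1]=0x08 (little-endian) → word 0x085b
tag [0+:2] = (word>>0) & 0x3 = 3
lvl [2+:2] = (word>>2) & 0x3 = 2
err [4+:1] = (word>>4) & 0x1 = 1
type [5+:4] = (word>>5) & 0xf = 2
opcode [9+:7] = (word>>9) & 0x7f = 4  ←
opcode signed 7b, MSB=0: value = 4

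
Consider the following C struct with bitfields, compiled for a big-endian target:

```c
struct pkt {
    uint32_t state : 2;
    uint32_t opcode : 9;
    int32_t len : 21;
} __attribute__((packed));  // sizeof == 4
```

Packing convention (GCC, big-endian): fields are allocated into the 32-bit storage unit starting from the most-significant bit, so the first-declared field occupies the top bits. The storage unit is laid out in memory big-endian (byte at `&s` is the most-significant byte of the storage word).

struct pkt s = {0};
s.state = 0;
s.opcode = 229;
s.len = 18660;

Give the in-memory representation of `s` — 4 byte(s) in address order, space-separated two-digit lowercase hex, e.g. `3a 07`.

1c a0 48 e4

state (2b) val=0 bits=0x0 at bit 30: 0x00000000
opcode (9b) val=229 bits=0xe5 at bit 21: 0x1ca00000
len (21b) val=18660 bits=0x48e4 at bit 0: 0x1ca048e4
word = 0x1ca048e4 → big-endian bytes:
  [0]=0x1c  [1]=0xa0  [2]=0x48  [3]=0xe4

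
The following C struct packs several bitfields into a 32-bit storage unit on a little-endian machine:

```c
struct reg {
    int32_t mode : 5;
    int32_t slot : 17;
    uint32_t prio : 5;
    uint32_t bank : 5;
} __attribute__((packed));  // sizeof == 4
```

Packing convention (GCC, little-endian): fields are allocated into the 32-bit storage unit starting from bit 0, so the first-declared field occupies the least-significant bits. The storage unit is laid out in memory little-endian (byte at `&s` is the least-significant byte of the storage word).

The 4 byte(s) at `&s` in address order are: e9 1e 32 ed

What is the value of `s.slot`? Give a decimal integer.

[0]=0xe9 [1]=0x1e [2]=0x32 [3]=0xed (little-endian) → word 0xed321ee9
mode:5 @ bit 0 → (0xed321ee9>>0)&0x1f = 0x9
slot:17 @ bit 5 → (0xed321ee9>>5)&0x1ffff = 0x190f7  ←
prio:5 @ bit 22 → (0xed321ee9>>22)&0x1f = 0x14
bank:5 @ bit 27 → (0xed321ee9>>27)&0x1f = 0x1d
slot signed 17b, MSB=1: 102647 - 131072 = -28425

-28425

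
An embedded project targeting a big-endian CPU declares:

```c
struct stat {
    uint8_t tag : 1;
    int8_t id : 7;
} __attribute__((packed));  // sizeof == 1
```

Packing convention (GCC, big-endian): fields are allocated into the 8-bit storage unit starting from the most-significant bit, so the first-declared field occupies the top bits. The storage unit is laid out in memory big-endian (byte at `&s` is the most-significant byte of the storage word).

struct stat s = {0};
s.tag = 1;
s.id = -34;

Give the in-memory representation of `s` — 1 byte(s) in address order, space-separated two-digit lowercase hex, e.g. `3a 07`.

[7+:1] tag=1 & 0x1 = 0x1; word=0x80
[0+:7] id=-34 & 0x7f = 0x5e; word=0xde
word = 0xde → big-endian bytes:
  [0]=0xde

de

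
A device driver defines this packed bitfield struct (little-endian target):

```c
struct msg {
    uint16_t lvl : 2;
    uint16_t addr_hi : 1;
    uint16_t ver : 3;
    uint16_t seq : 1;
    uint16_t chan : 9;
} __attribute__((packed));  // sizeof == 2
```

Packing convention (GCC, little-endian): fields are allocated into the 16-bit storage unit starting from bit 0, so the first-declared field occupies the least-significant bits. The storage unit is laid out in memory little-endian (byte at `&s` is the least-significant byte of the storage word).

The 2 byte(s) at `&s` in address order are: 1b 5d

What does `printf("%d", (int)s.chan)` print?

[0]=0x1b [1]=0x5d (little-endian) → word 0x5d1b
lvl [0+:2] = (word>>0) & 0x3 = 3
addr_hi [2+:1] = (word>>2) & 0x1 = 0
ver [3+:3] = (word>>3) & 0x7 = 3
seq [6+:1] = (word>>6) & 0x1 = 0
chan [7+:9] = (word>>7) & 0x1ff = 186  ←

186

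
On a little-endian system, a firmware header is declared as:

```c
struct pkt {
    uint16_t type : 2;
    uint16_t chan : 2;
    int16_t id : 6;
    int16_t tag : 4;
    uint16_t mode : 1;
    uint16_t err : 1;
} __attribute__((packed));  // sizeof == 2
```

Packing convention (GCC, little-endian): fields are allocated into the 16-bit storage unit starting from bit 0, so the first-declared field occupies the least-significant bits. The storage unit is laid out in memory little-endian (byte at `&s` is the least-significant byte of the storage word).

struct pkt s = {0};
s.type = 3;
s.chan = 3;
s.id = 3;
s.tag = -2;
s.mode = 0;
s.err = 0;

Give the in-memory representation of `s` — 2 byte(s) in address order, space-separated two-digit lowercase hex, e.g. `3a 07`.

type:2 = 3 → 0x3 << 0 → word 0x0003
chan:2 = 3 → 0x3 << 2 → word 0x000f
id:6 = 3 → 0x3 << 4 → word 0x003f
tag:4 = -2 → 0xe << 10 → word 0x383f
mode:1 = 0 → 0x0 << 14 → word 0x383f
err:1 = 0 → 0x0 << 15 → word 0x383f
word = 0x383f → little-endian bytes:
  [0]=0x3f  [1]=0x38

3f 38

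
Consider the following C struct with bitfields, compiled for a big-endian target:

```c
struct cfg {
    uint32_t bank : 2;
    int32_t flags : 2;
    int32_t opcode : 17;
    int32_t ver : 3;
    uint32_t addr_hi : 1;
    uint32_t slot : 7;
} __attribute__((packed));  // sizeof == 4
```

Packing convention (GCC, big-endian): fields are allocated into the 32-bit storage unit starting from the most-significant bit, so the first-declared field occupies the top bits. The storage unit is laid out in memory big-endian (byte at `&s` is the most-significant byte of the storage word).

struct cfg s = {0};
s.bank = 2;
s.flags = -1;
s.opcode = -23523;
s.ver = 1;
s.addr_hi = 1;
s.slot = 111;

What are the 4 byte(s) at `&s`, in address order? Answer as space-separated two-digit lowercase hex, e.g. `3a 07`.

bank (2b) val=2 bits=0x2 at bit 30: 0x80000000
flags (2b) val=-1 bits=0x3 at bit 28: 0xb0000000
opcode (17b) val=-23523 bits=0x1a41d at bit 11: 0xbd20e800
ver (3b) val=1 bits=0x1 at bit 8: 0xbd20e900
addr_hi (1b) val=1 bits=0x1 at bit 7: 0xbd20e980
slot (7b) val=111 bits=0x6f at bit 0: 0xbd20e9ef
word = 0xbd20e9ef → big-endian bytes:
  [0]=0xbd  [1]=0x20  [2]=0xe9  [3]=0xef

bd 20 e9 ef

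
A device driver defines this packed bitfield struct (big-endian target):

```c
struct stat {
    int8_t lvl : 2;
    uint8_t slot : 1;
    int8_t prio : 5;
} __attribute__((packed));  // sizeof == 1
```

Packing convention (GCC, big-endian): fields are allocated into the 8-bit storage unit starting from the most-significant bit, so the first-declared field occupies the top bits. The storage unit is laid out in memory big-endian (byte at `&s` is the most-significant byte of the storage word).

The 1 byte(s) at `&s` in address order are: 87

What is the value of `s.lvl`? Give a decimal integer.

-2

[0]=0x87 (big-endian) → word 0x87
lvl:2 @ bit 6 → (0x87>>6)&0x3 = 0x2  ←
slot:1 @ bit 5 → (0x87>>5)&0x1 = 0x0
prio:5 @ bit 0 → (0x87>>0)&0x1f = 0x7
lvl signed 2b, MSB=1: 2 - 4 = -2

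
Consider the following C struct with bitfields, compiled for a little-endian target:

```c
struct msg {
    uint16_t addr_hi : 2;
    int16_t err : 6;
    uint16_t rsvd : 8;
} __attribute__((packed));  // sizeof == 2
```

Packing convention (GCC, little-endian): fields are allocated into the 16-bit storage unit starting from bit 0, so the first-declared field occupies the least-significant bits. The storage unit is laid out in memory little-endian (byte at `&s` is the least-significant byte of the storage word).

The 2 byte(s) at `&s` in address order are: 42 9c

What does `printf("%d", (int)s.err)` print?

16

[0]=0x42 [1]=0x9c (little-endian) → word 0x9c42
addr_hi:2 @ bit 0 → (0x9c42>>0)&0x3 = 0x2
err:6 @ bit 2 → (0x9c42>>2)&0x3f = 0x10  ←
rsvd:8 @ bit 8 → (0x9c42>>8)&0xff = 0x9c
err signed 6b, MSB=0: value = 16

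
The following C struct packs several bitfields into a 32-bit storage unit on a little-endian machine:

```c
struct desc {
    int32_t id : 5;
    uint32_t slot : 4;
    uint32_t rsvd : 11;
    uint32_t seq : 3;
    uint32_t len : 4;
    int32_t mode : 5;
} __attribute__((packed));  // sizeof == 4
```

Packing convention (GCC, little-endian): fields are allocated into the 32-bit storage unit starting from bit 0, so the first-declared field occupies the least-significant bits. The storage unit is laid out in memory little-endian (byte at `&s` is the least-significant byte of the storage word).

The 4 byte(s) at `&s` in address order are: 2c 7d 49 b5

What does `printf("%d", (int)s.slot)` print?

[0]=0x2c [1]=0x7d [2]=0x49 [3]=0xb5 (little-endian) → word 0xb5497d2c
id:5 @ bit 0 → (0xb5497d2c>>0)&0x1f = 0xc
slot:4 @ bit 5 → (0xb5497d2c>>5)&0xf = 0x9  ←
rsvd:11 @ bit 9 → (0xb5497d2c>>9)&0x7ff = 0x4be
seq:3 @ bit 20 → (0xb5497d2c>>20)&0x7 = 0x4
len:4 @ bit 23 → (0xb5497d2c>>23)&0xf = 0xa
mode:5 @ bit 27 → (0xb5497d2c>>27)&0x1f = 0x16

9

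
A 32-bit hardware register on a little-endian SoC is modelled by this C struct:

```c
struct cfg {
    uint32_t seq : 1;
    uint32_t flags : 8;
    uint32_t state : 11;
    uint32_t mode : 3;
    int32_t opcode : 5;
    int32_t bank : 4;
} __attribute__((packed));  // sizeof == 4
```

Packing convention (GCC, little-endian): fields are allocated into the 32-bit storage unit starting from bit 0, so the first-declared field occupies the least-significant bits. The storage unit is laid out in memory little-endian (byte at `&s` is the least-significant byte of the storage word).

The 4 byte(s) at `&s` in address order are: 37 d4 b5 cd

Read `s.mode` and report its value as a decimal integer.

[0]=0x37 [1]=0xd4 [2]=0xb5 [3]=0xcd (little-endian) → word 0xcdb5d437
seq:1 @ bit 0 → (0xcdb5d437>>0)&0x1 = 0x1
flags:8 @ bit 1 → (0xcdb5d437>>1)&0xff = 0x1b
state:11 @ bit 9 → (0xcdb5d437>>9)&0x7ff = 0x2ea
mode:3 @ bit 20 → (0xcdb5d437>>20)&0x7 = 0x3  ←
opcode:5 @ bit 23 → (0xcdb5d437>>23)&0x1f = 0x1b
bank:4 @ bit 28 → (0xcdb5d437>>28)&0xf = 0xc

3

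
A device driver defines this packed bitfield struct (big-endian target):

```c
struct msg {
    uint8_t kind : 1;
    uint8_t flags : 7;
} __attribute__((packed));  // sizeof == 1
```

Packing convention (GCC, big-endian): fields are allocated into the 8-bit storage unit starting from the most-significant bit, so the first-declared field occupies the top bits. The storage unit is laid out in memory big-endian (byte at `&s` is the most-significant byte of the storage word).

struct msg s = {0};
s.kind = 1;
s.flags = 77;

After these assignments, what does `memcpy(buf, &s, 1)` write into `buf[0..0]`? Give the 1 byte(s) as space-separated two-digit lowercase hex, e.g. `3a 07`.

[7+:1] kind=1 & 0x1 = 0x1; word=0x80
[0+:7] flags=77 & 0x7f = 0x4d; word=0xcd
word = 0xcd → big-endian bytes:
  [0]=0xcd

cd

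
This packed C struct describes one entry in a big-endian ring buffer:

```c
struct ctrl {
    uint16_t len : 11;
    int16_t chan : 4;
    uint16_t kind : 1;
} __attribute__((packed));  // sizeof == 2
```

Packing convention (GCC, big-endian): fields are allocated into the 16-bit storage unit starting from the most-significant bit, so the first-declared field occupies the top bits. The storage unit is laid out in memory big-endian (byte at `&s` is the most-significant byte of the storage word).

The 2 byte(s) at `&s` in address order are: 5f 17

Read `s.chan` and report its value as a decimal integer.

-5

[0]=0x5f [1]=0x17 (big-endian) → word 0x5f17
len:11 @ bit 5 → (0x5f17>>5)&0x7ff = 0x2f8
chan:4 @ bit 1 → (0x5f17>>1)&0xf = 0xb  ←
kind:1 @ bit 0 → (0x5f17>>0)&0x1 = 0x1
chan signed 4b, MSB=1: 11 - 16 = -5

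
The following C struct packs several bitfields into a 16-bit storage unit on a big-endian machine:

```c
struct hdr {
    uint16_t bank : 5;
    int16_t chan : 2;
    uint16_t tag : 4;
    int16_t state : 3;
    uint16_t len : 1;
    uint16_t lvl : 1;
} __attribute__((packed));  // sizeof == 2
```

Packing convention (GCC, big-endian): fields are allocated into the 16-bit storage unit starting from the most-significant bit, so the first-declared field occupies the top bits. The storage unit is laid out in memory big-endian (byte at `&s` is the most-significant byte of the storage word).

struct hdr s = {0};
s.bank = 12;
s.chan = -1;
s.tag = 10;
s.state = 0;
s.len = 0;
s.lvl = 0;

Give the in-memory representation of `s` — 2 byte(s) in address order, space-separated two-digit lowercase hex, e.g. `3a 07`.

bank:5 = 12 → 0xc << 11 → word 0x6000
chan:2 = -1 → 0x3 << 9 → word 0x6600
tag:4 = 10 → 0xa << 5 → word 0x6740
state:3 = 0 → 0x0 << 2 → word 0x6740
len:1 = 0 → 0x0 << 1 → word 0x6740
lvl:1 = 0 → 0x0 << 0 → word 0x6740
word = 0x6740 → big-endian bytes:
  [0]=0x67  [1]=0x40

67 40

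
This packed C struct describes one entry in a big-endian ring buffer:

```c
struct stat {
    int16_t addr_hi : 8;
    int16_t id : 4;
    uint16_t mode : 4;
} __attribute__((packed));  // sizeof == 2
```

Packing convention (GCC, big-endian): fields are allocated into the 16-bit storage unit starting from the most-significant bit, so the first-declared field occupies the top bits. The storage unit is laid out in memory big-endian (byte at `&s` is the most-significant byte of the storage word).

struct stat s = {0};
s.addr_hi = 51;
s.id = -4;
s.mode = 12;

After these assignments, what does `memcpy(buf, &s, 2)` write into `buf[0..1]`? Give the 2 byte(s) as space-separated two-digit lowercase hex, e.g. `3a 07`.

[8+:8] addr_hi=51 & 0xff = 0x33; word=0x3300
[4+:4] id=-4 & 0xf = 0xc; word=0x33c0
[0+:4] mode=12 & 0xf = 0xc; word=0x33cc
word = 0x33cc → big-endian bytes:
  [0]=0x33  [1]=0xcc

33 cc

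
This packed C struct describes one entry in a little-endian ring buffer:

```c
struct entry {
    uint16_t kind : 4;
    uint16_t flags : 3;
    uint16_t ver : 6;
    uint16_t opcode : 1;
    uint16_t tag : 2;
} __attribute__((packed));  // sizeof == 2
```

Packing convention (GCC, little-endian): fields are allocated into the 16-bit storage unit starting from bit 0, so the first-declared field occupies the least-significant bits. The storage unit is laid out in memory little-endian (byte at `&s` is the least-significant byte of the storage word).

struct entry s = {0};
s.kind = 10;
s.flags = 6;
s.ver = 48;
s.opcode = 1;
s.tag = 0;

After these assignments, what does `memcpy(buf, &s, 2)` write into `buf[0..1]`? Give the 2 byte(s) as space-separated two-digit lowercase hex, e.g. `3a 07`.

6a 38

kind (4b) val=10 bits=0xa at bit 0: 0x000a
flags (3b) val=6 bits=0x6 at bit 4: 0x006a
ver (6b) val=48 bits=0x30 at bit 7: 0x186a
opcode (1b) val=1 bits=0x1 at bit 13: 0x386a
tag (2b) val=0 bits=0x0 at bit 14: 0x386a
word = 0x386a → little-endian bytes:
  [0]=0x6a  [1]=0x38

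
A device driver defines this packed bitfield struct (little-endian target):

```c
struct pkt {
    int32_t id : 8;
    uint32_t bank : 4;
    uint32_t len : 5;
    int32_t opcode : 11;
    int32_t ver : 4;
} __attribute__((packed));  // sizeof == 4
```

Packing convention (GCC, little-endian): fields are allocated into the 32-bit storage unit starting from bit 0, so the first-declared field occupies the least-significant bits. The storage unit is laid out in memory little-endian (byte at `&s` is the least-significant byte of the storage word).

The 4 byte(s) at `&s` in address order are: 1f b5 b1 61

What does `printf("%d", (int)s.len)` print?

27

[0]=0x1f [1]=0xb5 [2]=0xb1 [3]=0x61 (little-endian) → word 0x61b1b51f
id:8 @ bit 0 → (0x61b1b51f>>0)&0xff = 0x1f
bank:4 @ bit 8 → (0x61b1b51f>>8)&0xf = 0x5
len:5 @ bit 12 → (0x61b1b51f>>12)&0x1f = 0x1b  ←
opcode:11 @ bit 17 → (0x61b1b51f>>17)&0x7ff = 0xd8
ver:4 @ bit 28 → (0x61b1b51f>>28)&0xf = 0x6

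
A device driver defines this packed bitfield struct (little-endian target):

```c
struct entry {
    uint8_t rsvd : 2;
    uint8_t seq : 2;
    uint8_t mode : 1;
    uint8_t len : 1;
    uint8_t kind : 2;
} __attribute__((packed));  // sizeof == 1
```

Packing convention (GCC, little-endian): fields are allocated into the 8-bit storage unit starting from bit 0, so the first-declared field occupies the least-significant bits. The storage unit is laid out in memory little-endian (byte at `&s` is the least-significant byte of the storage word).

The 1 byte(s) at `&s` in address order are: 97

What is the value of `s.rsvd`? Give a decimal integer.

3

[0]=0x97 (little-endian) → word 0x97
rsvd [0+:2] = (word>>0) & 0x3 = 3  ←
seq [2+:2] = (word>>2) & 0x3 = 1
mode [4+:1] = (word>>4) & 0x1 = 1
len [5+:1] = (word>>5) & 0x1 = 0
kind [6+:2] = (word>>6) & 0x3 = 2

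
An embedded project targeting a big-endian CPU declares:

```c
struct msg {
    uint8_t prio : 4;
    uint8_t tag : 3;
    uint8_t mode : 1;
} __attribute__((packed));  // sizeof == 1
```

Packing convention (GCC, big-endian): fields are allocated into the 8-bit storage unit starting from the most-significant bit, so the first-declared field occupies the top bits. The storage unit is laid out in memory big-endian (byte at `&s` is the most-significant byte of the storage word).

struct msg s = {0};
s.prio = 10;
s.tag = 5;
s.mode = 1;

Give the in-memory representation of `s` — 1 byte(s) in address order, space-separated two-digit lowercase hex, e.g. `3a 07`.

ab

[4+:4] prio=10 & 0xf = 0xa; word=0xa0
[1+:3] tag=5 & 0x7 = 0x5; word=0xaa
[0+:1] mode=1 & 0x1 = 0x1; word=0xab
word = 0xab → big-endian bytes:
  [0]=0xab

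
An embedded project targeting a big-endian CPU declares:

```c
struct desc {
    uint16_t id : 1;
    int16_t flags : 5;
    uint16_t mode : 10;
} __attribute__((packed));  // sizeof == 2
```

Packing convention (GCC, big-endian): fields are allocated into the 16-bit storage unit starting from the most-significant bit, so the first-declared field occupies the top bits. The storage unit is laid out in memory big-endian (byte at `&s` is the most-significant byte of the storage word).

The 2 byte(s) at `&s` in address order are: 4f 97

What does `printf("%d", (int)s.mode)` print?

919

[0]=0x4f [1]=0x97 (big-endian) → word 0x4f97
id:1 @ bit 15 → (0x4f97>>15)&0x1 = 0x0
flags:5 @ bit 10 → (0x4f97>>10)&0x1f = 0x13
mode:10 @ bit 0 → (0x4f97>>0)&0x3ff = 0x397  ←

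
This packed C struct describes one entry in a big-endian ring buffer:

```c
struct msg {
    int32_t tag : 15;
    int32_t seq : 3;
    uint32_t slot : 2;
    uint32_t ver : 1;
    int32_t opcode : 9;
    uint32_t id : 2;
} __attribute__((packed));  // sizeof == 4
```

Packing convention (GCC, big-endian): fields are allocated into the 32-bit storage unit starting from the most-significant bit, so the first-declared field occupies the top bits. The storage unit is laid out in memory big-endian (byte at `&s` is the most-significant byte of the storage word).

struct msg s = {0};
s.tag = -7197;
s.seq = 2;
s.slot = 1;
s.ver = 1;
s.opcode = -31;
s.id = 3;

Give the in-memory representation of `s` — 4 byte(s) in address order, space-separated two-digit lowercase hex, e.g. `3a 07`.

[17+:15] tag=-7197 & 0x7fff = 0x63e3; word=0xc7c60000
[14+:3] seq=2 & 0x7 = 0x2; word=0xc7c68000
[12+:2] slot=1 & 0x3 = 0x1; word=0xc7c69000
[11+:1] ver=1 & 0x1 = 0x1; word=0xc7c69800
[2+:9] opcode=-31 & 0x1ff = 0x1e1; word=0xc7c69f84
[0+:2] id=3 & 0x3 = 0x3; word=0xc7c69f87
word = 0xc7c69f87 → big-endian bytes:
  [0]=0xc7  [1]=0xc6  [2]=0x9f  [3]=0x87

c7 c6 9f 87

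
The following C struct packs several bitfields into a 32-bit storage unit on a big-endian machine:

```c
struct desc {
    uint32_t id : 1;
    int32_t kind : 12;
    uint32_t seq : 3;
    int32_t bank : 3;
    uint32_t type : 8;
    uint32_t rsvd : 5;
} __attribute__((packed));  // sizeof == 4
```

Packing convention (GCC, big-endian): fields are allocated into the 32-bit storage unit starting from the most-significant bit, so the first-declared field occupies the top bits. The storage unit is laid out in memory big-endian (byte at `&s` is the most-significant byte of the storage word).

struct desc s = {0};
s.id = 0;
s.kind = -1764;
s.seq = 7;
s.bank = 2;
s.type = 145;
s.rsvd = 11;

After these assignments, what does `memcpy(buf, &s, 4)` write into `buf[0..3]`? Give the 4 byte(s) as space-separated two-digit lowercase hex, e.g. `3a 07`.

48 e7 52 2b

[31+:1] id=0 & 0x1 = 0x0; word=0x00000000
[19+:12] kind=-1764 & 0xfff = 0x91c; word=0x48e00000
[16+:3] seq=7 & 0x7 = 0x7; word=0x48e70000
[13+:3] bank=2 & 0x7 = 0x2; word=0x48e74000
[5+:8] type=145 & 0xff = 0x91; word=0x48e75220
[0+:5] rsvd=11 & 0x1f = 0xb; word=0x48e7522b
word = 0x48e7522b → big-endian bytes:
  [0]=0x48  [1]=0xe7  [2]=0x52  [3]=0x2b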